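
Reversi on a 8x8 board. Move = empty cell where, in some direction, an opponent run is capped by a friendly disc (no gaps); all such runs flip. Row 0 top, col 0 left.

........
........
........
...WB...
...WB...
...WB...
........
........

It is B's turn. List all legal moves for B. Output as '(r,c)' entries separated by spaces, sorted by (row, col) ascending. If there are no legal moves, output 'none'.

(2,2): flips 1 -> legal
(2,3): no bracket -> illegal
(2,4): no bracket -> illegal
(3,2): flips 2 -> legal
(4,2): flips 1 -> legal
(5,2): flips 2 -> legal
(6,2): flips 1 -> legal
(6,3): no bracket -> illegal
(6,4): no bracket -> illegal

Answer: (2,2) (3,2) (4,2) (5,2) (6,2)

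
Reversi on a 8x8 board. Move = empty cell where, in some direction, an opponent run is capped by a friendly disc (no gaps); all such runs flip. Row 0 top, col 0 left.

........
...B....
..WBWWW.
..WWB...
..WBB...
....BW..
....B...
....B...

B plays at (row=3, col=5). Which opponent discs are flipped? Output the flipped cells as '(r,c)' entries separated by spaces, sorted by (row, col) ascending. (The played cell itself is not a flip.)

Dir NW: opp run (2,4) capped by B -> flip
Dir N: opp run (2,5), next='.' -> no flip
Dir NE: opp run (2,6), next='.' -> no flip
Dir W: first cell 'B' (not opp) -> no flip
Dir E: first cell '.' (not opp) -> no flip
Dir SW: first cell 'B' (not opp) -> no flip
Dir S: first cell '.' (not opp) -> no flip
Dir SE: first cell '.' (not opp) -> no flip

Answer: (2,4)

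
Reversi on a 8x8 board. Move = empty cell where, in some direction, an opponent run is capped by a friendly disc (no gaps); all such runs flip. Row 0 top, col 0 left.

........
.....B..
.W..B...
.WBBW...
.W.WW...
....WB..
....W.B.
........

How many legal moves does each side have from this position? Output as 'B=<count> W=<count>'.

-- B to move --
(1,0): flips 1 -> legal
(1,1): no bracket -> illegal
(1,2): no bracket -> illegal
(2,0): no bracket -> illegal
(2,2): no bracket -> illegal
(2,3): no bracket -> illegal
(2,5): no bracket -> illegal
(3,0): flips 1 -> legal
(3,5): flips 1 -> legal
(4,0): no bracket -> illegal
(4,2): no bracket -> illegal
(4,5): no bracket -> illegal
(5,0): flips 1 -> legal
(5,1): no bracket -> illegal
(5,2): no bracket -> illegal
(5,3): flips 2 -> legal
(6,3): no bracket -> illegal
(6,5): flips 2 -> legal
(7,3): flips 1 -> legal
(7,4): flips 4 -> legal
(7,5): no bracket -> illegal
B mobility = 8
-- W to move --
(0,4): no bracket -> illegal
(0,5): no bracket -> illegal
(0,6): no bracket -> illegal
(1,3): no bracket -> illegal
(1,4): flips 1 -> legal
(1,6): no bracket -> illegal
(2,2): flips 1 -> legal
(2,3): flips 2 -> legal
(2,5): no bracket -> illegal
(2,6): no bracket -> illegal
(3,5): no bracket -> illegal
(4,2): no bracket -> illegal
(4,5): no bracket -> illegal
(4,6): flips 1 -> legal
(5,6): flips 1 -> legal
(5,7): no bracket -> illegal
(6,5): no bracket -> illegal
(6,7): no bracket -> illegal
(7,5): no bracket -> illegal
(7,6): no bracket -> illegal
(7,7): flips 2 -> legal
W mobility = 6

Answer: B=8 W=6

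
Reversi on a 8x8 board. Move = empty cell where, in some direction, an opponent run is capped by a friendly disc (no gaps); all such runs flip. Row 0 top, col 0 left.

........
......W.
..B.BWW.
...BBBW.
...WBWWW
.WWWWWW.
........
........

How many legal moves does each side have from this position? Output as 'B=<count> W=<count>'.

-- B to move --
(0,5): no bracket -> illegal
(0,6): no bracket -> illegal
(0,7): flips 2 -> legal
(1,4): no bracket -> illegal
(1,5): flips 1 -> legal
(1,7): flips 1 -> legal
(2,7): flips 2 -> legal
(3,2): no bracket -> illegal
(3,7): flips 1 -> legal
(4,0): no bracket -> illegal
(4,1): no bracket -> illegal
(4,2): flips 1 -> legal
(5,0): no bracket -> illegal
(5,7): flips 1 -> legal
(6,0): no bracket -> illegal
(6,1): flips 2 -> legal
(6,2): flips 1 -> legal
(6,3): flips 2 -> legal
(6,4): flips 1 -> legal
(6,5): flips 2 -> legal
(6,6): flips 1 -> legal
(6,7): flips 2 -> legal
B mobility = 14
-- W to move --
(1,1): flips 3 -> legal
(1,2): no bracket -> illegal
(1,3): flips 2 -> legal
(1,4): flips 3 -> legal
(1,5): no bracket -> illegal
(2,1): no bracket -> illegal
(2,3): flips 3 -> legal
(3,1): no bracket -> illegal
(3,2): flips 3 -> legal
(4,2): no bracket -> illegal
W mobility = 5

Answer: B=14 W=5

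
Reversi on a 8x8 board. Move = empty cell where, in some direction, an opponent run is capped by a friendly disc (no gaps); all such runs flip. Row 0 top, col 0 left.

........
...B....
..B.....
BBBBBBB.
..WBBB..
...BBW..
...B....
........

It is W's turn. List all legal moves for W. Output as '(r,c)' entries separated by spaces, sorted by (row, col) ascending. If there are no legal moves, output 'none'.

Answer: (1,1) (1,2) (2,0) (2,4) (2,5) (4,6) (5,2) (6,4)

Derivation:
(0,2): no bracket -> illegal
(0,3): no bracket -> illegal
(0,4): no bracket -> illegal
(1,1): flips 3 -> legal
(1,2): flips 2 -> legal
(1,4): no bracket -> illegal
(2,0): flips 1 -> legal
(2,1): no bracket -> illegal
(2,3): no bracket -> illegal
(2,4): flips 1 -> legal
(2,5): flips 2 -> legal
(2,6): no bracket -> illegal
(2,7): no bracket -> illegal
(3,7): no bracket -> illegal
(4,0): no bracket -> illegal
(4,1): no bracket -> illegal
(4,6): flips 3 -> legal
(4,7): no bracket -> illegal
(5,2): flips 2 -> legal
(5,6): no bracket -> illegal
(6,2): no bracket -> illegal
(6,4): flips 1 -> legal
(6,5): no bracket -> illegal
(7,2): no bracket -> illegal
(7,3): no bracket -> illegal
(7,4): no bracket -> illegal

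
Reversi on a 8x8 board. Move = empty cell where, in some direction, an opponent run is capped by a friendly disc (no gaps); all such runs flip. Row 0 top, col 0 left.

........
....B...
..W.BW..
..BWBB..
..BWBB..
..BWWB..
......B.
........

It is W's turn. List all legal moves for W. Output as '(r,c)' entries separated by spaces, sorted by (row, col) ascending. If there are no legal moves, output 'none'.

(0,3): flips 1 -> legal
(0,4): flips 4 -> legal
(0,5): no bracket -> illegal
(1,3): no bracket -> illegal
(1,5): flips 1 -> legal
(2,1): flips 1 -> legal
(2,3): flips 1 -> legal
(2,6): flips 2 -> legal
(3,1): flips 2 -> legal
(3,6): flips 3 -> legal
(4,1): flips 1 -> legal
(4,6): flips 2 -> legal
(5,1): flips 2 -> legal
(5,6): flips 1 -> legal
(5,7): no bracket -> illegal
(6,1): flips 1 -> legal
(6,2): flips 3 -> legal
(6,3): no bracket -> illegal
(6,4): no bracket -> illegal
(6,5): flips 3 -> legal
(6,7): no bracket -> illegal
(7,5): no bracket -> illegal
(7,6): no bracket -> illegal
(7,7): flips 3 -> legal

Answer: (0,3) (0,4) (1,5) (2,1) (2,3) (2,6) (3,1) (3,6) (4,1) (4,6) (5,1) (5,6) (6,1) (6,2) (6,5) (7,7)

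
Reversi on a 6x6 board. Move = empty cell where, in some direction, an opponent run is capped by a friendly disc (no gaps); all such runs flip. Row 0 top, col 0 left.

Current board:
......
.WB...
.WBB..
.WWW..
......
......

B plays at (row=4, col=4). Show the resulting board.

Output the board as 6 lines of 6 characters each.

Answer: ......
.WB...
.WBB..
.WWB..
....B.
......

Derivation:
Place B at (4,4); scan 8 dirs for brackets.
Dir NW: opp run (3,3) capped by B -> flip
Dir N: first cell '.' (not opp) -> no flip
Dir NE: first cell '.' (not opp) -> no flip
Dir W: first cell '.' (not opp) -> no flip
Dir E: first cell '.' (not opp) -> no flip
Dir SW: first cell '.' (not opp) -> no flip
Dir S: first cell '.' (not opp) -> no flip
Dir SE: first cell '.' (not opp) -> no flip
All flips: (3,3)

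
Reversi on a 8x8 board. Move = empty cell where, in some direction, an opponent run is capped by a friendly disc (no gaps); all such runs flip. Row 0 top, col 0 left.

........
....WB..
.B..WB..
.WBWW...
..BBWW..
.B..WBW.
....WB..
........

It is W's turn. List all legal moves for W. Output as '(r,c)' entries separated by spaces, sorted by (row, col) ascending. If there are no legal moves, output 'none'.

(0,4): no bracket -> illegal
(0,5): no bracket -> illegal
(0,6): flips 1 -> legal
(1,0): flips 3 -> legal
(1,1): flips 1 -> legal
(1,2): no bracket -> illegal
(1,6): flips 2 -> legal
(2,0): no bracket -> illegal
(2,2): no bracket -> illegal
(2,3): no bracket -> illegal
(2,6): flips 1 -> legal
(3,0): no bracket -> illegal
(3,5): no bracket -> illegal
(3,6): flips 1 -> legal
(4,0): no bracket -> illegal
(4,1): flips 2 -> legal
(4,6): flips 1 -> legal
(5,0): no bracket -> illegal
(5,2): flips 1 -> legal
(5,3): flips 2 -> legal
(6,0): flips 2 -> legal
(6,1): no bracket -> illegal
(6,2): no bracket -> illegal
(6,6): flips 2 -> legal
(7,4): flips 1 -> legal
(7,5): flips 2 -> legal
(7,6): flips 1 -> legal

Answer: (0,6) (1,0) (1,1) (1,6) (2,6) (3,6) (4,1) (4,6) (5,2) (5,3) (6,0) (6,6) (7,4) (7,5) (7,6)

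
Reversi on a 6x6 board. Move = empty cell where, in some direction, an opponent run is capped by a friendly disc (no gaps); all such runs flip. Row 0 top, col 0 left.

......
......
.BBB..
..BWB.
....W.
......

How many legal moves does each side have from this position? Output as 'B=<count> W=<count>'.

-- B to move --
(2,4): no bracket -> illegal
(3,5): no bracket -> illegal
(4,2): no bracket -> illegal
(4,3): flips 1 -> legal
(4,5): no bracket -> illegal
(5,3): no bracket -> illegal
(5,4): flips 1 -> legal
(5,5): flips 2 -> legal
B mobility = 3
-- W to move --
(1,0): no bracket -> illegal
(1,1): flips 1 -> legal
(1,2): no bracket -> illegal
(1,3): flips 1 -> legal
(1,4): no bracket -> illegal
(2,0): no bracket -> illegal
(2,4): flips 1 -> legal
(2,5): no bracket -> illegal
(3,0): no bracket -> illegal
(3,1): flips 1 -> legal
(3,5): flips 1 -> legal
(4,1): no bracket -> illegal
(4,2): no bracket -> illegal
(4,3): no bracket -> illegal
(4,5): no bracket -> illegal
W mobility = 5

Answer: B=3 W=5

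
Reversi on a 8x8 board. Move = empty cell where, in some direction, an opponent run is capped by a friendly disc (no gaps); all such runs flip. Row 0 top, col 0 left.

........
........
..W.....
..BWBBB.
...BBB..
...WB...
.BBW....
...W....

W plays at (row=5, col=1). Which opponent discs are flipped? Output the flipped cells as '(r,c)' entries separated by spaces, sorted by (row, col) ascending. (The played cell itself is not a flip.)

Dir NW: first cell '.' (not opp) -> no flip
Dir N: first cell '.' (not opp) -> no flip
Dir NE: first cell '.' (not opp) -> no flip
Dir W: first cell '.' (not opp) -> no flip
Dir E: first cell '.' (not opp) -> no flip
Dir SW: first cell '.' (not opp) -> no flip
Dir S: opp run (6,1), next='.' -> no flip
Dir SE: opp run (6,2) capped by W -> flip

Answer: (6,2)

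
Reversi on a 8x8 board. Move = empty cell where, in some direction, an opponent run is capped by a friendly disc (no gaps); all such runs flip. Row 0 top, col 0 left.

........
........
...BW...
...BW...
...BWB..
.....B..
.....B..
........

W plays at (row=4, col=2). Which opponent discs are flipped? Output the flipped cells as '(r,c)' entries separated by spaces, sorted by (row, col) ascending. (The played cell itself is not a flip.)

Answer: (3,3) (4,3)

Derivation:
Dir NW: first cell '.' (not opp) -> no flip
Dir N: first cell '.' (not opp) -> no flip
Dir NE: opp run (3,3) capped by W -> flip
Dir W: first cell '.' (not opp) -> no flip
Dir E: opp run (4,3) capped by W -> flip
Dir SW: first cell '.' (not opp) -> no flip
Dir S: first cell '.' (not opp) -> no flip
Dir SE: first cell '.' (not opp) -> no flip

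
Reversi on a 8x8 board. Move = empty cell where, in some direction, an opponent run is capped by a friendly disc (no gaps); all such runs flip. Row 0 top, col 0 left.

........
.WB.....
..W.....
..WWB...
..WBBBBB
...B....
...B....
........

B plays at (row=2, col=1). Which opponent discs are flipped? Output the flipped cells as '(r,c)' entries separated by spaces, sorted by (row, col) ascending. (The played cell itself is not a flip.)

Dir NW: first cell '.' (not opp) -> no flip
Dir N: opp run (1,1), next='.' -> no flip
Dir NE: first cell 'B' (not opp) -> no flip
Dir W: first cell '.' (not opp) -> no flip
Dir E: opp run (2,2), next='.' -> no flip
Dir SW: first cell '.' (not opp) -> no flip
Dir S: first cell '.' (not opp) -> no flip
Dir SE: opp run (3,2) capped by B -> flip

Answer: (3,2)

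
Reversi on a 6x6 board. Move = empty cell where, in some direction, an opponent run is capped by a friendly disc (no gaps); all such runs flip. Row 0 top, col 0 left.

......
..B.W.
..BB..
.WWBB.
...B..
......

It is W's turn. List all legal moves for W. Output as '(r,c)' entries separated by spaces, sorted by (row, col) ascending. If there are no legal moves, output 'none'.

(0,1): no bracket -> illegal
(0,2): flips 2 -> legal
(0,3): no bracket -> illegal
(1,1): no bracket -> illegal
(1,3): flips 1 -> legal
(2,1): no bracket -> illegal
(2,4): no bracket -> illegal
(2,5): no bracket -> illegal
(3,5): flips 2 -> legal
(4,2): no bracket -> illegal
(4,4): no bracket -> illegal
(4,5): no bracket -> illegal
(5,2): no bracket -> illegal
(5,3): no bracket -> illegal
(5,4): flips 1 -> legal

Answer: (0,2) (1,3) (3,5) (5,4)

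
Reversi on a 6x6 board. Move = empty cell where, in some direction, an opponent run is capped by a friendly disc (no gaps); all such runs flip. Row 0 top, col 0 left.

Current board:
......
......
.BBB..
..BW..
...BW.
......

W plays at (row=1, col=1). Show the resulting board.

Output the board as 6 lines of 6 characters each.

Answer: ......
.W....
.BWB..
..BW..
...BW.
......

Derivation:
Place W at (1,1); scan 8 dirs for brackets.
Dir NW: first cell '.' (not opp) -> no flip
Dir N: first cell '.' (not opp) -> no flip
Dir NE: first cell '.' (not opp) -> no flip
Dir W: first cell '.' (not opp) -> no flip
Dir E: first cell '.' (not opp) -> no flip
Dir SW: first cell '.' (not opp) -> no flip
Dir S: opp run (2,1), next='.' -> no flip
Dir SE: opp run (2,2) capped by W -> flip
All flips: (2,2)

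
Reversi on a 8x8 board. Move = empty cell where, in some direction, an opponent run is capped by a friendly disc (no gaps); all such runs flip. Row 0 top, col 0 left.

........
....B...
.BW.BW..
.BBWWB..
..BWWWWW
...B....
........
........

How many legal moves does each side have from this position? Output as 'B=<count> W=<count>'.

Answer: B=9 W=16

Derivation:
-- B to move --
(1,1): no bracket -> illegal
(1,2): flips 1 -> legal
(1,3): flips 1 -> legal
(1,5): flips 1 -> legal
(1,6): no bracket -> illegal
(2,3): flips 3 -> legal
(2,6): flips 1 -> legal
(3,6): flips 1 -> legal
(3,7): no bracket -> illegal
(5,2): no bracket -> illegal
(5,4): flips 3 -> legal
(5,5): flips 1 -> legal
(5,6): no bracket -> illegal
(5,7): flips 1 -> legal
B mobility = 9
-- W to move --
(0,3): flips 1 -> legal
(0,4): flips 2 -> legal
(0,5): no bracket -> illegal
(1,0): flips 2 -> legal
(1,1): no bracket -> illegal
(1,2): no bracket -> illegal
(1,3): flips 2 -> legal
(1,5): flips 1 -> legal
(2,0): flips 1 -> legal
(2,3): flips 1 -> legal
(2,6): flips 1 -> legal
(3,0): flips 2 -> legal
(3,6): flips 1 -> legal
(4,0): flips 1 -> legal
(4,1): flips 1 -> legal
(5,1): flips 1 -> legal
(5,2): flips 2 -> legal
(5,4): no bracket -> illegal
(6,2): flips 1 -> legal
(6,3): flips 1 -> legal
(6,4): no bracket -> illegal
W mobility = 16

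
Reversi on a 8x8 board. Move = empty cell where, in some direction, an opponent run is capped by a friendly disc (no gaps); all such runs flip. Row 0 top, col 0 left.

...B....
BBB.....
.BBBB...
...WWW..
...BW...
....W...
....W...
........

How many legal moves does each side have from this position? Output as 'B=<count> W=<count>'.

-- B to move --
(2,5): flips 1 -> legal
(2,6): no bracket -> illegal
(3,2): no bracket -> illegal
(3,6): no bracket -> illegal
(4,2): flips 1 -> legal
(4,5): flips 2 -> legal
(4,6): flips 1 -> legal
(5,3): no bracket -> illegal
(5,5): flips 2 -> legal
(6,3): no bracket -> illegal
(6,5): flips 1 -> legal
(7,3): no bracket -> illegal
(7,4): flips 4 -> legal
(7,5): no bracket -> illegal
B mobility = 7
-- W to move --
(0,0): flips 2 -> legal
(0,1): flips 2 -> legal
(0,2): no bracket -> illegal
(0,4): no bracket -> illegal
(1,3): flips 2 -> legal
(1,4): flips 1 -> legal
(1,5): flips 1 -> legal
(2,0): no bracket -> illegal
(2,5): no bracket -> illegal
(3,0): no bracket -> illegal
(3,1): no bracket -> illegal
(3,2): flips 1 -> legal
(4,2): flips 1 -> legal
(5,2): flips 1 -> legal
(5,3): flips 1 -> legal
W mobility = 9

Answer: B=7 W=9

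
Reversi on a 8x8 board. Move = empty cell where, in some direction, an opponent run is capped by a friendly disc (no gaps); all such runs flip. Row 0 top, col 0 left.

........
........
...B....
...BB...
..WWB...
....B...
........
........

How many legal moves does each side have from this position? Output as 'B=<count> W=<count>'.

-- B to move --
(3,1): no bracket -> illegal
(3,2): flips 1 -> legal
(4,1): flips 2 -> legal
(5,1): flips 1 -> legal
(5,2): flips 1 -> legal
(5,3): flips 1 -> legal
B mobility = 5
-- W to move --
(1,2): no bracket -> illegal
(1,3): flips 2 -> legal
(1,4): no bracket -> illegal
(2,2): no bracket -> illegal
(2,4): flips 1 -> legal
(2,5): flips 1 -> legal
(3,2): no bracket -> illegal
(3,5): no bracket -> illegal
(4,5): flips 1 -> legal
(5,3): no bracket -> illegal
(5,5): no bracket -> illegal
(6,3): no bracket -> illegal
(6,4): no bracket -> illegal
(6,5): flips 1 -> legal
W mobility = 5

Answer: B=5 W=5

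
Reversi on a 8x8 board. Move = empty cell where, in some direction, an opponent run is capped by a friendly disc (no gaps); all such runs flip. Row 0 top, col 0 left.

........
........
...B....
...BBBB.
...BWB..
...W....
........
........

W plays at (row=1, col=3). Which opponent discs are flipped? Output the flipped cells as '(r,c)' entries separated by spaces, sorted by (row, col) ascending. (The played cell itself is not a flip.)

Answer: (2,3) (3,3) (4,3)

Derivation:
Dir NW: first cell '.' (not opp) -> no flip
Dir N: first cell '.' (not opp) -> no flip
Dir NE: first cell '.' (not opp) -> no flip
Dir W: first cell '.' (not opp) -> no flip
Dir E: first cell '.' (not opp) -> no flip
Dir SW: first cell '.' (not opp) -> no flip
Dir S: opp run (2,3) (3,3) (4,3) capped by W -> flip
Dir SE: first cell '.' (not opp) -> no flip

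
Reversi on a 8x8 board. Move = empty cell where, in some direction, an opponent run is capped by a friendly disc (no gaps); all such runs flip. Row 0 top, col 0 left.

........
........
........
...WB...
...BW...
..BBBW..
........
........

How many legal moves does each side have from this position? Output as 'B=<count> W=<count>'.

Answer: B=5 W=7

Derivation:
-- B to move --
(2,2): no bracket -> illegal
(2,3): flips 1 -> legal
(2,4): no bracket -> illegal
(3,2): flips 1 -> legal
(3,5): flips 1 -> legal
(4,2): no bracket -> illegal
(4,5): flips 1 -> legal
(4,6): no bracket -> illegal
(5,6): flips 1 -> legal
(6,4): no bracket -> illegal
(6,5): no bracket -> illegal
(6,6): no bracket -> illegal
B mobility = 5
-- W to move --
(2,3): no bracket -> illegal
(2,4): flips 1 -> legal
(2,5): no bracket -> illegal
(3,2): no bracket -> illegal
(3,5): flips 1 -> legal
(4,1): no bracket -> illegal
(4,2): flips 1 -> legal
(4,5): no bracket -> illegal
(5,1): flips 3 -> legal
(6,1): no bracket -> illegal
(6,2): flips 1 -> legal
(6,3): flips 2 -> legal
(6,4): flips 1 -> legal
(6,5): no bracket -> illegal
W mobility = 7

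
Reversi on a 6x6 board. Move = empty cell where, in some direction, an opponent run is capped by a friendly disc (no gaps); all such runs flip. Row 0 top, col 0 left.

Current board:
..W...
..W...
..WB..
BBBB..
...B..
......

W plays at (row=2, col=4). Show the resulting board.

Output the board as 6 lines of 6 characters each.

Place W at (2,4); scan 8 dirs for brackets.
Dir NW: first cell '.' (not opp) -> no flip
Dir N: first cell '.' (not opp) -> no flip
Dir NE: first cell '.' (not opp) -> no flip
Dir W: opp run (2,3) capped by W -> flip
Dir E: first cell '.' (not opp) -> no flip
Dir SW: opp run (3,3), next='.' -> no flip
Dir S: first cell '.' (not opp) -> no flip
Dir SE: first cell '.' (not opp) -> no flip
All flips: (2,3)

Answer: ..W...
..W...
..WWW.
BBBB..
...B..
......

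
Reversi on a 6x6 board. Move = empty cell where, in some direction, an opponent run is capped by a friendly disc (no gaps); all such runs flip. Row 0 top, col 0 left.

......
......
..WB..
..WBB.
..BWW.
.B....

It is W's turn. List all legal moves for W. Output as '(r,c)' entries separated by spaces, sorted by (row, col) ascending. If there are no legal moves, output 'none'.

(1,2): no bracket -> illegal
(1,3): flips 2 -> legal
(1,4): flips 1 -> legal
(2,4): flips 2 -> legal
(2,5): flips 1 -> legal
(3,1): no bracket -> illegal
(3,5): flips 2 -> legal
(4,0): no bracket -> illegal
(4,1): flips 1 -> legal
(4,5): no bracket -> illegal
(5,0): no bracket -> illegal
(5,2): flips 1 -> legal
(5,3): no bracket -> illegal

Answer: (1,3) (1,4) (2,4) (2,5) (3,5) (4,1) (5,2)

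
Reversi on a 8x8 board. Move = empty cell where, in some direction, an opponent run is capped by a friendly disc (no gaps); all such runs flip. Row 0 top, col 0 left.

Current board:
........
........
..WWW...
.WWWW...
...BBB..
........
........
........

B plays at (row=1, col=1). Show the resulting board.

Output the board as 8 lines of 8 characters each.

Place B at (1,1); scan 8 dirs for brackets.
Dir NW: first cell '.' (not opp) -> no flip
Dir N: first cell '.' (not opp) -> no flip
Dir NE: first cell '.' (not opp) -> no flip
Dir W: first cell '.' (not opp) -> no flip
Dir E: first cell '.' (not opp) -> no flip
Dir SW: first cell '.' (not opp) -> no flip
Dir S: first cell '.' (not opp) -> no flip
Dir SE: opp run (2,2) (3,3) capped by B -> flip
All flips: (2,2) (3,3)

Answer: ........
.B......
..BWW...
.WWBW...
...BBB..
........
........
........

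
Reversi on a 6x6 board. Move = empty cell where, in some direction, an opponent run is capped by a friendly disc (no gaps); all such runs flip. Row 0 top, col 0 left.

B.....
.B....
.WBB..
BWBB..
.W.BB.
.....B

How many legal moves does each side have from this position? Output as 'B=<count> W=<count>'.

Answer: B=7 W=6

Derivation:
-- B to move --
(1,0): flips 1 -> legal
(1,2): flips 1 -> legal
(2,0): flips 1 -> legal
(4,0): flips 1 -> legal
(4,2): no bracket -> illegal
(5,0): flips 1 -> legal
(5,1): flips 3 -> legal
(5,2): flips 1 -> legal
B mobility = 7
-- W to move --
(0,1): flips 1 -> legal
(0,2): no bracket -> illegal
(1,0): no bracket -> illegal
(1,2): no bracket -> illegal
(1,3): flips 1 -> legal
(1,4): flips 2 -> legal
(2,0): no bracket -> illegal
(2,4): flips 2 -> legal
(3,4): flips 2 -> legal
(3,5): no bracket -> illegal
(4,0): no bracket -> illegal
(4,2): no bracket -> illegal
(4,5): no bracket -> illegal
(5,2): no bracket -> illegal
(5,3): no bracket -> illegal
(5,4): flips 2 -> legal
W mobility = 6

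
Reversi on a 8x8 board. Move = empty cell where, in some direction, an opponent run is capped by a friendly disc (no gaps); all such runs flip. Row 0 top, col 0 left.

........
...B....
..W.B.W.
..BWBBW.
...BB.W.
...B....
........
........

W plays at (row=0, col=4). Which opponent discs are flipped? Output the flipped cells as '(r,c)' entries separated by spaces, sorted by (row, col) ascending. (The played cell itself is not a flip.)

Dir NW: edge -> no flip
Dir N: edge -> no flip
Dir NE: edge -> no flip
Dir W: first cell '.' (not opp) -> no flip
Dir E: first cell '.' (not opp) -> no flip
Dir SW: opp run (1,3) capped by W -> flip
Dir S: first cell '.' (not opp) -> no flip
Dir SE: first cell '.' (not opp) -> no flip

Answer: (1,3)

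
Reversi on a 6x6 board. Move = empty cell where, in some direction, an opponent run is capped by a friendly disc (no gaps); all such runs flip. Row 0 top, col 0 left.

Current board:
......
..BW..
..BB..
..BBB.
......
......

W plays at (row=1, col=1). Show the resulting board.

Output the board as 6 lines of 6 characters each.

Answer: ......
.WWW..
..BB..
..BBB.
......
......

Derivation:
Place W at (1,1); scan 8 dirs for brackets.
Dir NW: first cell '.' (not opp) -> no flip
Dir N: first cell '.' (not opp) -> no flip
Dir NE: first cell '.' (not opp) -> no flip
Dir W: first cell '.' (not opp) -> no flip
Dir E: opp run (1,2) capped by W -> flip
Dir SW: first cell '.' (not opp) -> no flip
Dir S: first cell '.' (not opp) -> no flip
Dir SE: opp run (2,2) (3,3), next='.' -> no flip
All flips: (1,2)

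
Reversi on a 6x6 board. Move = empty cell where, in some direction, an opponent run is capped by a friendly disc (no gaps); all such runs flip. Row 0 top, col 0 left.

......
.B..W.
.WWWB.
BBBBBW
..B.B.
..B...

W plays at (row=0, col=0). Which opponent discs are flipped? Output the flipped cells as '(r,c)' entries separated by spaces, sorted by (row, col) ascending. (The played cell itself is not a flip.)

Answer: (1,1)

Derivation:
Dir NW: edge -> no flip
Dir N: edge -> no flip
Dir NE: edge -> no flip
Dir W: edge -> no flip
Dir E: first cell '.' (not opp) -> no flip
Dir SW: edge -> no flip
Dir S: first cell '.' (not opp) -> no flip
Dir SE: opp run (1,1) capped by W -> flip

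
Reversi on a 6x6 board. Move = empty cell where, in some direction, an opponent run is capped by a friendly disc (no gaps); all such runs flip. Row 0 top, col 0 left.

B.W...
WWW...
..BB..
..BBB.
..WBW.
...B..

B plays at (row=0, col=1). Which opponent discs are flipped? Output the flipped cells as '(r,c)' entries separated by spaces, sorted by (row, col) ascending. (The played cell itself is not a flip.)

Dir NW: edge -> no flip
Dir N: edge -> no flip
Dir NE: edge -> no flip
Dir W: first cell 'B' (not opp) -> no flip
Dir E: opp run (0,2), next='.' -> no flip
Dir SW: opp run (1,0), next=edge -> no flip
Dir S: opp run (1,1), next='.' -> no flip
Dir SE: opp run (1,2) capped by B -> flip

Answer: (1,2)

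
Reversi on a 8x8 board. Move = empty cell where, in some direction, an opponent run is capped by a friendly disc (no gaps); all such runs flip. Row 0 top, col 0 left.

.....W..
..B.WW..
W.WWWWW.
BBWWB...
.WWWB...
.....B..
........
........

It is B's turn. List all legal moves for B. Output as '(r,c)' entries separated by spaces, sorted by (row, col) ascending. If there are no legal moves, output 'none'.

(0,3): no bracket -> illegal
(0,4): flips 2 -> legal
(0,6): no bracket -> illegal
(1,0): flips 1 -> legal
(1,1): flips 2 -> legal
(1,3): flips 1 -> legal
(1,6): flips 1 -> legal
(1,7): no bracket -> illegal
(2,1): no bracket -> illegal
(2,7): no bracket -> illegal
(3,5): no bracket -> illegal
(3,6): no bracket -> illegal
(3,7): no bracket -> illegal
(4,0): flips 3 -> legal
(5,0): no bracket -> illegal
(5,1): flips 1 -> legal
(5,2): flips 5 -> legal
(5,3): flips 1 -> legal
(5,4): no bracket -> illegal

Answer: (0,4) (1,0) (1,1) (1,3) (1,6) (4,0) (5,1) (5,2) (5,3)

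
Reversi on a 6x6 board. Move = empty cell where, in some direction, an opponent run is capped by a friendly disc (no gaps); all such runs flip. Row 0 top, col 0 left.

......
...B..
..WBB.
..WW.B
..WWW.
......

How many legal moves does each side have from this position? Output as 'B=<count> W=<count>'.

Answer: B=5 W=5

Derivation:
-- B to move --
(1,1): no bracket -> illegal
(1,2): no bracket -> illegal
(2,1): flips 1 -> legal
(3,1): flips 1 -> legal
(3,4): no bracket -> illegal
(4,1): flips 1 -> legal
(4,5): no bracket -> illegal
(5,1): flips 2 -> legal
(5,2): no bracket -> illegal
(5,3): flips 3 -> legal
(5,4): no bracket -> illegal
(5,5): no bracket -> illegal
B mobility = 5
-- W to move --
(0,2): no bracket -> illegal
(0,3): flips 2 -> legal
(0,4): flips 1 -> legal
(1,2): no bracket -> illegal
(1,4): flips 1 -> legal
(1,5): flips 1 -> legal
(2,5): flips 2 -> legal
(3,4): no bracket -> illegal
(4,5): no bracket -> illegal
W mobility = 5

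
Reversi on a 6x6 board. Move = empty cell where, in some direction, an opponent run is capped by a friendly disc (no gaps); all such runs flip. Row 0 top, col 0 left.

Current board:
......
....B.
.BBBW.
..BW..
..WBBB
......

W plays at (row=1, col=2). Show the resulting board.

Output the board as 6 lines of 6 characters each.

Place W at (1,2); scan 8 dirs for brackets.
Dir NW: first cell '.' (not opp) -> no flip
Dir N: first cell '.' (not opp) -> no flip
Dir NE: first cell '.' (not opp) -> no flip
Dir W: first cell '.' (not opp) -> no flip
Dir E: first cell '.' (not opp) -> no flip
Dir SW: opp run (2,1), next='.' -> no flip
Dir S: opp run (2,2) (3,2) capped by W -> flip
Dir SE: opp run (2,3), next='.' -> no flip
All flips: (2,2) (3,2)

Answer: ......
..W.B.
.BWBW.
..WW..
..WBBB
......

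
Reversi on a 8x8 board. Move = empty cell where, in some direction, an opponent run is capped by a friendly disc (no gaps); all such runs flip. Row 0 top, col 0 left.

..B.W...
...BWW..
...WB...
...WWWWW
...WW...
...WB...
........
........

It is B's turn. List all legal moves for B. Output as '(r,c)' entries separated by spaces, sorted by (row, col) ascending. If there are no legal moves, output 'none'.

Answer: (0,6) (1,6) (2,2) (3,2) (4,2) (4,6) (5,2) (6,3)

Derivation:
(0,3): no bracket -> illegal
(0,5): no bracket -> illegal
(0,6): flips 1 -> legal
(1,2): no bracket -> illegal
(1,6): flips 2 -> legal
(2,2): flips 1 -> legal
(2,5): no bracket -> illegal
(2,6): no bracket -> illegal
(2,7): no bracket -> illegal
(3,2): flips 1 -> legal
(4,2): flips 1 -> legal
(4,5): no bracket -> illegal
(4,6): flips 1 -> legal
(4,7): no bracket -> illegal
(5,2): flips 1 -> legal
(5,5): no bracket -> illegal
(6,2): no bracket -> illegal
(6,3): flips 4 -> legal
(6,4): no bracket -> illegal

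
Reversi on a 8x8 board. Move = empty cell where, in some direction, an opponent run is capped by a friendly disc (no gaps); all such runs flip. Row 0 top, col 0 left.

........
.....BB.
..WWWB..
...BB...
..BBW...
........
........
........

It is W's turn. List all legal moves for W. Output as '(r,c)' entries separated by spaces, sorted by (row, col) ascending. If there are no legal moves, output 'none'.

(0,4): no bracket -> illegal
(0,5): no bracket -> illegal
(0,6): flips 1 -> legal
(0,7): no bracket -> illegal
(1,4): no bracket -> illegal
(1,7): no bracket -> illegal
(2,6): flips 1 -> legal
(2,7): no bracket -> illegal
(3,1): no bracket -> illegal
(3,2): no bracket -> illegal
(3,5): no bracket -> illegal
(3,6): no bracket -> illegal
(4,1): flips 2 -> legal
(4,5): flips 1 -> legal
(5,1): flips 2 -> legal
(5,2): no bracket -> illegal
(5,3): flips 2 -> legal
(5,4): no bracket -> illegal

Answer: (0,6) (2,6) (4,1) (4,5) (5,1) (5,3)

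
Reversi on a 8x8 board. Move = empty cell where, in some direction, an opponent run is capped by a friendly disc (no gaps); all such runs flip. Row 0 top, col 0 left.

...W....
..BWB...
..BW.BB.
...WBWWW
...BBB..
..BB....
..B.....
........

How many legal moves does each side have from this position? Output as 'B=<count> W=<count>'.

-- B to move --
(0,2): no bracket -> illegal
(0,4): flips 1 -> legal
(2,4): flips 1 -> legal
(2,7): flips 1 -> legal
(3,2): flips 2 -> legal
(4,2): no bracket -> illegal
(4,6): flips 1 -> legal
(4,7): flips 1 -> legal
B mobility = 6
-- W to move --
(0,1): flips 1 -> legal
(0,2): no bracket -> illegal
(0,4): no bracket -> illegal
(0,5): flips 1 -> legal
(1,1): flips 2 -> legal
(1,5): flips 3 -> legal
(1,6): flips 1 -> legal
(1,7): flips 1 -> legal
(2,1): flips 2 -> legal
(2,4): no bracket -> illegal
(2,7): no bracket -> illegal
(3,1): flips 1 -> legal
(3,2): no bracket -> illegal
(4,1): no bracket -> illegal
(4,2): no bracket -> illegal
(4,6): no bracket -> illegal
(5,1): no bracket -> illegal
(5,4): flips 1 -> legal
(5,5): flips 2 -> legal
(5,6): flips 2 -> legal
(6,1): no bracket -> illegal
(6,3): flips 2 -> legal
(6,4): no bracket -> illegal
(7,1): flips 3 -> legal
(7,2): no bracket -> illegal
(7,3): no bracket -> illegal
W mobility = 13

Answer: B=6 W=13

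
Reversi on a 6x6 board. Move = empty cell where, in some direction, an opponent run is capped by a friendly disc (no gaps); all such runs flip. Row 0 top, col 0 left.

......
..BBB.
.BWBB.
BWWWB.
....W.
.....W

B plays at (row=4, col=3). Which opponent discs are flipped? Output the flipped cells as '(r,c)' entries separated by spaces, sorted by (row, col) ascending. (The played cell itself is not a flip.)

Answer: (3,2) (3,3)

Derivation:
Dir NW: opp run (3,2) capped by B -> flip
Dir N: opp run (3,3) capped by B -> flip
Dir NE: first cell 'B' (not opp) -> no flip
Dir W: first cell '.' (not opp) -> no flip
Dir E: opp run (4,4), next='.' -> no flip
Dir SW: first cell '.' (not opp) -> no flip
Dir S: first cell '.' (not opp) -> no flip
Dir SE: first cell '.' (not opp) -> no flip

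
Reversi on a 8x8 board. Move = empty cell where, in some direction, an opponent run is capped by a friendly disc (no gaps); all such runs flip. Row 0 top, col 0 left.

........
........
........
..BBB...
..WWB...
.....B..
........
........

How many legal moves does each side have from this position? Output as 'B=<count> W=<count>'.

Answer: B=5 W=6

Derivation:
-- B to move --
(3,1): no bracket -> illegal
(4,1): flips 2 -> legal
(5,1): flips 1 -> legal
(5,2): flips 2 -> legal
(5,3): flips 1 -> legal
(5,4): flips 1 -> legal
B mobility = 5
-- W to move --
(2,1): flips 1 -> legal
(2,2): flips 1 -> legal
(2,3): flips 1 -> legal
(2,4): flips 1 -> legal
(2,5): flips 1 -> legal
(3,1): no bracket -> illegal
(3,5): no bracket -> illegal
(4,1): no bracket -> illegal
(4,5): flips 1 -> legal
(4,6): no bracket -> illegal
(5,3): no bracket -> illegal
(5,4): no bracket -> illegal
(5,6): no bracket -> illegal
(6,4): no bracket -> illegal
(6,5): no bracket -> illegal
(6,6): no bracket -> illegal
W mobility = 6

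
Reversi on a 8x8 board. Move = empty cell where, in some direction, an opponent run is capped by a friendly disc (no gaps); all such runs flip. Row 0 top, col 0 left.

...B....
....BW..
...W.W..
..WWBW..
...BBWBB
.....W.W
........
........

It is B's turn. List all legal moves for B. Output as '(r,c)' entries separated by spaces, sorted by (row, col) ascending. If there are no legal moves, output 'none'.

(0,4): no bracket -> illegal
(0,5): no bracket -> illegal
(0,6): no bracket -> illegal
(1,2): flips 1 -> legal
(1,3): flips 2 -> legal
(1,6): flips 2 -> legal
(2,1): flips 1 -> legal
(2,2): flips 1 -> legal
(2,4): flips 1 -> legal
(2,6): flips 1 -> legal
(3,1): flips 2 -> legal
(3,6): flips 2 -> legal
(4,1): flips 2 -> legal
(4,2): no bracket -> illegal
(5,4): no bracket -> illegal
(5,6): flips 1 -> legal
(6,4): flips 1 -> legal
(6,5): no bracket -> illegal
(6,6): flips 1 -> legal
(6,7): flips 1 -> legal

Answer: (1,2) (1,3) (1,6) (2,1) (2,2) (2,4) (2,6) (3,1) (3,6) (4,1) (5,6) (6,4) (6,6) (6,7)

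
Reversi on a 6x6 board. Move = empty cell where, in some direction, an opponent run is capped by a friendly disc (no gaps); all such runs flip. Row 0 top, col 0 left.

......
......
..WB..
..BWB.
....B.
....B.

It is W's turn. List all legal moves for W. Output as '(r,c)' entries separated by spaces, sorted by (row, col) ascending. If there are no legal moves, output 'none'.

(1,2): no bracket -> illegal
(1,3): flips 1 -> legal
(1,4): no bracket -> illegal
(2,1): no bracket -> illegal
(2,4): flips 1 -> legal
(2,5): no bracket -> illegal
(3,1): flips 1 -> legal
(3,5): flips 1 -> legal
(4,1): no bracket -> illegal
(4,2): flips 1 -> legal
(4,3): no bracket -> illegal
(4,5): no bracket -> illegal
(5,3): no bracket -> illegal
(5,5): flips 1 -> legal

Answer: (1,3) (2,4) (3,1) (3,5) (4,2) (5,5)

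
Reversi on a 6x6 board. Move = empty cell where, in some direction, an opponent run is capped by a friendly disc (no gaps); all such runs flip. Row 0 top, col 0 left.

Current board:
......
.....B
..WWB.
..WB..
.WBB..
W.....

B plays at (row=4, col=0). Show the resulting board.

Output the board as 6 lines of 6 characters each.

Answer: ......
.....B
..WWB.
..WB..
BBBB..
W.....

Derivation:
Place B at (4,0); scan 8 dirs for brackets.
Dir NW: edge -> no flip
Dir N: first cell '.' (not opp) -> no flip
Dir NE: first cell '.' (not opp) -> no flip
Dir W: edge -> no flip
Dir E: opp run (4,1) capped by B -> flip
Dir SW: edge -> no flip
Dir S: opp run (5,0), next=edge -> no flip
Dir SE: first cell '.' (not opp) -> no flip
All flips: (4,1)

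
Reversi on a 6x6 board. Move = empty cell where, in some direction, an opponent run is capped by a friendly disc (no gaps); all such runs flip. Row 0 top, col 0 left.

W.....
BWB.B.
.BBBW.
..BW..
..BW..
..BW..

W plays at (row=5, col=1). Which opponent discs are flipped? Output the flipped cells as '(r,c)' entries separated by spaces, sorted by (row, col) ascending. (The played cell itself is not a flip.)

Dir NW: first cell '.' (not opp) -> no flip
Dir N: first cell '.' (not opp) -> no flip
Dir NE: opp run (4,2) capped by W -> flip
Dir W: first cell '.' (not opp) -> no flip
Dir E: opp run (5,2) capped by W -> flip
Dir SW: edge -> no flip
Dir S: edge -> no flip
Dir SE: edge -> no flip

Answer: (4,2) (5,2)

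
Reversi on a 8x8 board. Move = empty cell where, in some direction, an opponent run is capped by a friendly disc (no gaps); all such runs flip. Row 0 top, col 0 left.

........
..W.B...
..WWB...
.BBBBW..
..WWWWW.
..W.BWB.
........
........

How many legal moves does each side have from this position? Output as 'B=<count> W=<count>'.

-- B to move --
(0,1): flips 2 -> legal
(0,2): flips 2 -> legal
(0,3): no bracket -> illegal
(1,1): flips 1 -> legal
(1,3): flips 2 -> legal
(2,1): flips 2 -> legal
(2,5): no bracket -> illegal
(2,6): no bracket -> illegal
(3,6): flips 3 -> legal
(3,7): no bracket -> illegal
(4,1): no bracket -> illegal
(4,7): no bracket -> illegal
(5,1): flips 1 -> legal
(5,3): flips 2 -> legal
(5,7): flips 2 -> legal
(6,1): flips 2 -> legal
(6,2): flips 2 -> legal
(6,3): no bracket -> illegal
(6,4): no bracket -> illegal
(6,5): no bracket -> illegal
(6,6): flips 2 -> legal
B mobility = 12
-- W to move --
(0,3): no bracket -> illegal
(0,4): flips 3 -> legal
(0,5): flips 1 -> legal
(1,3): flips 1 -> legal
(1,5): flips 2 -> legal
(2,0): flips 1 -> legal
(2,1): flips 1 -> legal
(2,5): flips 2 -> legal
(3,0): flips 4 -> legal
(4,0): flips 1 -> legal
(4,1): flips 1 -> legal
(4,7): no bracket -> illegal
(5,3): flips 1 -> legal
(5,7): flips 1 -> legal
(6,3): flips 1 -> legal
(6,4): flips 1 -> legal
(6,5): flips 1 -> legal
(6,6): flips 1 -> legal
(6,7): flips 1 -> legal
W mobility = 17

Answer: B=12 W=17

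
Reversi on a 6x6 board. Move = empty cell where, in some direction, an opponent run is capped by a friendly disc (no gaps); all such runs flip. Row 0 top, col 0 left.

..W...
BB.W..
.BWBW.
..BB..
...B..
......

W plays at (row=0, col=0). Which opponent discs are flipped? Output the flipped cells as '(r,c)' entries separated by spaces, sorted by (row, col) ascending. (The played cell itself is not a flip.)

Dir NW: edge -> no flip
Dir N: edge -> no flip
Dir NE: edge -> no flip
Dir W: edge -> no flip
Dir E: first cell '.' (not opp) -> no flip
Dir SW: edge -> no flip
Dir S: opp run (1,0), next='.' -> no flip
Dir SE: opp run (1,1) capped by W -> flip

Answer: (1,1)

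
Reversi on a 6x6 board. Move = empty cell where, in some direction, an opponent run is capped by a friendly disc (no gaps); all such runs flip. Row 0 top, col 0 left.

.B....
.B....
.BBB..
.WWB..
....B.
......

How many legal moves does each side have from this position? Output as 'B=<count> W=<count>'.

-- B to move --
(2,0): no bracket -> illegal
(3,0): flips 2 -> legal
(4,0): flips 1 -> legal
(4,1): flips 2 -> legal
(4,2): flips 1 -> legal
(4,3): flips 1 -> legal
B mobility = 5
-- W to move --
(0,0): no bracket -> illegal
(0,2): no bracket -> illegal
(1,0): flips 1 -> legal
(1,2): flips 1 -> legal
(1,3): flips 1 -> legal
(1,4): flips 1 -> legal
(2,0): no bracket -> illegal
(2,4): no bracket -> illegal
(3,0): no bracket -> illegal
(3,4): flips 1 -> legal
(3,5): no bracket -> illegal
(4,2): no bracket -> illegal
(4,3): no bracket -> illegal
(4,5): no bracket -> illegal
(5,3): no bracket -> illegal
(5,4): no bracket -> illegal
(5,5): no bracket -> illegal
W mobility = 5

Answer: B=5 W=5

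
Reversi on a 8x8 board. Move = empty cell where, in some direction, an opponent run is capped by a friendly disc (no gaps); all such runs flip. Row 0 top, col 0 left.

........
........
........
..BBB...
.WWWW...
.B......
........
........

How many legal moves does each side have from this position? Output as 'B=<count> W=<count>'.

-- B to move --
(3,0): no bracket -> illegal
(3,1): flips 1 -> legal
(3,5): no bracket -> illegal
(4,0): no bracket -> illegal
(4,5): no bracket -> illegal
(5,0): flips 1 -> legal
(5,2): flips 2 -> legal
(5,3): flips 1 -> legal
(5,4): flips 2 -> legal
(5,5): flips 1 -> legal
B mobility = 6
-- W to move --
(2,1): flips 1 -> legal
(2,2): flips 2 -> legal
(2,3): flips 2 -> legal
(2,4): flips 2 -> legal
(2,5): flips 1 -> legal
(3,1): no bracket -> illegal
(3,5): no bracket -> illegal
(4,0): no bracket -> illegal
(4,5): no bracket -> illegal
(5,0): no bracket -> illegal
(5,2): no bracket -> illegal
(6,0): flips 1 -> legal
(6,1): flips 1 -> legal
(6,2): no bracket -> illegal
W mobility = 7

Answer: B=6 W=7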